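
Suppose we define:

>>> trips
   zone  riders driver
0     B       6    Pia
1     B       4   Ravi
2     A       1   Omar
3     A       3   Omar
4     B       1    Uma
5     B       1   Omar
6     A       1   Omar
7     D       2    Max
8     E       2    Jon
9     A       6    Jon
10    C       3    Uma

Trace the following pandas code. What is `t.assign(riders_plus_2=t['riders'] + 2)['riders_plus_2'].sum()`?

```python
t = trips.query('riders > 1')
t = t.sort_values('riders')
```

filter rows where riders > 1:
   zone  riders driver
0     B       6    Pia
1     B       4   Ravi
3     A       3   Omar
7     D       2    Max
8     E       2    Jon
9     A       6    Jon
10    C       3    Uma
sort by riders:
   zone  riders driver
7     D       2    Max
8     E       2    Jon
3     A       3   Omar
10    C       3    Uma
1     B       4   Ravi
0     B       6    Pia
9     A       6    Jon
add column riders_plus_2 = t['riders'] + 2:
   zone  riders driver  riders_plus_2
7     D       2    Max              4
8     E       2    Jon              4
3     A       3   Omar              5
10    C       3    Uma              5
1     B       4   Ravi              6
0     B       6    Pia              8
9     A       6    Jon              8
Taking the sum of column 'riders_plus_2' gives 40.

40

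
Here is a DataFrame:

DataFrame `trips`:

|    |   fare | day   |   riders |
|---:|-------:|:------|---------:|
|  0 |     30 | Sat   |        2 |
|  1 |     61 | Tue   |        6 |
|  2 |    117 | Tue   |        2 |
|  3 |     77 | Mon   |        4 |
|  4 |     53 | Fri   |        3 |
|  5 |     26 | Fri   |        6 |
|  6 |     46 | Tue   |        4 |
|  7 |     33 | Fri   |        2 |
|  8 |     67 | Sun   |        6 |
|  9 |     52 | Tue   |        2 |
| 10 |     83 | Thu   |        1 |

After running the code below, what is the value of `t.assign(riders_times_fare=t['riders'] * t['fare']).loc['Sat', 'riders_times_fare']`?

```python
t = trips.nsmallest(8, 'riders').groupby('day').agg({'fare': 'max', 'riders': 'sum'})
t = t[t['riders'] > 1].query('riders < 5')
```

take 8 rows with smallest riders:
    fare  day  riders
10    83  Thu       1
0     30  Sat       2
2    117  Tue       2
7     33  Fri       2
9     52  Tue       2
4     53  Fri       3
3     77  Mon       4
6     46  Tue       4
group by day: max(fare), sum(riders):
     fare  riders
day              
Fri    53       5
Mon    77       4
Sat    30       2
Thu    83       1
Tue   117       8
filter rows where riders > 1:
     fare  riders
day              
Fri    53       5
Mon    77       4
Sat    30       2
Tue   117       8
filter rows where riders < 5:
     fare  riders
day              
Mon    77       4
Sat    30       2
add column riders_times_fare = t['riders'] * t['fare']:
     fare  riders  riders_times_fare
day                                 
Mon    77       4                308
Sat    30       2                 60
The value at row 'Sat', column 'riders_times_fare' is 60.

60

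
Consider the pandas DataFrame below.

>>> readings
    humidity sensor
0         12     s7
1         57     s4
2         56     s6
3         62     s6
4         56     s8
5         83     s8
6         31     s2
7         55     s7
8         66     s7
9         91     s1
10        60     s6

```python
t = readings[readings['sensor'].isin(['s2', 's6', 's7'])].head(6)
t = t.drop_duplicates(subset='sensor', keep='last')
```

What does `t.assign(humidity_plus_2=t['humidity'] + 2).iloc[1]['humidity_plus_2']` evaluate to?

filter rows where sensor in ['s2', 's6', 's7']:
    humidity sensor
0         12     s7
2         56     s6
3         62     s6
6         31     s2
7         55     s7
8         66     s7
10        60     s6
take first 6 rows:
   humidity sensor
0        12     s7
2        56     s6
3        62     s6
6        31     s2
7        55     s7
8        66     s7
drop duplicate sensor (keep=last):
   humidity sensor
3        62     s6
6        31     s2
8        66     s7
add column humidity_plus_2 = t['humidity'] + 2:
   humidity sensor  humidity_plus_2
3        62     s6               64
6        31     s2               33
8        66     s7               68

33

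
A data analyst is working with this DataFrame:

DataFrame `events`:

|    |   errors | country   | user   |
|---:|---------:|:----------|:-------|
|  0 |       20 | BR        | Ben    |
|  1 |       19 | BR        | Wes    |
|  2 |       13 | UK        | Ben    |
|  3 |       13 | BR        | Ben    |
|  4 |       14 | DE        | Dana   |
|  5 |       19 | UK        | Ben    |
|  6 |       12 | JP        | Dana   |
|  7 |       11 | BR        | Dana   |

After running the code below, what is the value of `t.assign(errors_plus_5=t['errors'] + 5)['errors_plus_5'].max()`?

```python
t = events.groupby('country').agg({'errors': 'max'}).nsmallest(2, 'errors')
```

19

group by country, max of errors:
         errors
country        
BR           20
DE           14
JP           12
UK           19
take 2 rows with smallest errors:
         errors
country        
JP           12
DE           14
add column errors_plus_5 = t['errors'] + 5:
         errors  errors_plus_5
country                       
JP           12             17
DE           14             19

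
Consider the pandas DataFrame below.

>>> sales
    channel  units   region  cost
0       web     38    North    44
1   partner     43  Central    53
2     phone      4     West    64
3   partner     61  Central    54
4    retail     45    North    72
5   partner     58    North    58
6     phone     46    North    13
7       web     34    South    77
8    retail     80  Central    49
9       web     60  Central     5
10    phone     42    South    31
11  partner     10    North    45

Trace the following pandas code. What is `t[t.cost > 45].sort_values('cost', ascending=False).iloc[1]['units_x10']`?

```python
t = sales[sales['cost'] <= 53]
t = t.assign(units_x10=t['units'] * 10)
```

filter rows where cost <= 53:
    channel  units   region  cost
0       web     38    North    44
1   partner     43  Central    53
6     phone     46    North    13
8    retail     80  Central    49
9       web     60  Central     5
10    phone     42    South    31
11  partner     10    North    45
add column units_x10 = t['units'] * 10:
    channel  units   region  cost  units_x10
0       web     38    North    44        380
1   partner     43  Central    53        430
6     phone     46    North    13        460
8    retail     80  Central    49        800
9       web     60  Central     5        600
10    phone     42    South    31        420
11  partner     10    North    45        100
filter rows where cost > 45:
   channel  units   region  cost  units_x10
1  partner     43  Central    53        430
8   retail     80  Central    49        800
sort by cost descending:
   channel  units   region  cost  units_x10
1  partner     43  Central    53        430
8   retail     80  Central    49        800

800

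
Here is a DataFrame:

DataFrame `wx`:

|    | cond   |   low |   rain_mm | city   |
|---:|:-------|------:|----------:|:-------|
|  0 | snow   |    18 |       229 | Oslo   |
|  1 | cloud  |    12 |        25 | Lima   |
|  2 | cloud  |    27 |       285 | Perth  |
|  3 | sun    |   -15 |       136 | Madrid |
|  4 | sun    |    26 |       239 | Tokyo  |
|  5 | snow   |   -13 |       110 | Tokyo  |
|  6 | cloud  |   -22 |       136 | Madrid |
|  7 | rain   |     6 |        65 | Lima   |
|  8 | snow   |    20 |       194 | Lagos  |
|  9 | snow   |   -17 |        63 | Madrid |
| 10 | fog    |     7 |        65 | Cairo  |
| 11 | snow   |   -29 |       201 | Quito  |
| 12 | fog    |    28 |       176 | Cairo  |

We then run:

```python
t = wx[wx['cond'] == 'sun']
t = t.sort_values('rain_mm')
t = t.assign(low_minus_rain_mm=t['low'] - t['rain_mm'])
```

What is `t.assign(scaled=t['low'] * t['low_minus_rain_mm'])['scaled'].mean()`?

-1636.5

filter rows where cond == 'sun':
  cond  low  rain_mm    city
3  sun  -15      136  Madrid
4  sun   26      239   Tokyo
sort by rain_mm:
  cond  low  rain_mm    city
3  sun  -15      136  Madrid
4  sun   26      239   Tokyo
add column low_minus_rain_mm = t['low'] - t['rain_mm']:
  cond  low  rain_mm    city  low_minus_rain_mm
3  sun  -15      136  Madrid               -151
4  sun   26      239   Tokyo               -213
add column scaled = t['low'] * t['low_minus_rain_mm']:
  cond  low  rain_mm    city  low_minus_rain_mm  scaled
3  sun  -15      136  Madrid               -151    2265
4  sun   26      239   Tokyo               -213   -5538
The mean of column 'scaled' is -1636.5.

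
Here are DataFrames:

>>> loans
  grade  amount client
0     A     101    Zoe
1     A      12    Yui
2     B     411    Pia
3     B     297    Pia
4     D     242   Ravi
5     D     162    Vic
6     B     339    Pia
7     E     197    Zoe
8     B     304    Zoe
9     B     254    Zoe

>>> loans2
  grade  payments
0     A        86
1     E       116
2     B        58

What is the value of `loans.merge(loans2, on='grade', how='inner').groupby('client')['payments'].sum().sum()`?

578

merge on 'grade' (how='inner') → 8 rows:
  grade  amount client  payments
0     A     101    Zoe        86
1     A      12    Yui        86
2     B     411    Pia        58
3     B     297    Pia        58
4     B     339    Pia        58
5     E     197    Zoe       116
6     B     304    Zoe        58
7     B     254    Zoe        58
group by client, sum of payments:
client
Pia    174
Yui     86
Zoe    318
Name: payments, dtype: int64
So sum() = 578.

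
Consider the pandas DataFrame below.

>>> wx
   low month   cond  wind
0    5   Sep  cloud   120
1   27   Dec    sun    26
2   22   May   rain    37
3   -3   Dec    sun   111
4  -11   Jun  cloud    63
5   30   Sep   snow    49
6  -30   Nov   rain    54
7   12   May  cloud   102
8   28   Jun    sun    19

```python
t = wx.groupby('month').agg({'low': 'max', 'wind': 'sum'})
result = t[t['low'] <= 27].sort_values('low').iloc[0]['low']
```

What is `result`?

group by month: max(low), sum(wind):
       low  wind
month           
Dec     27   137
Jun     28    82
May     22   139
Nov    -30    54
Sep     30   169
filter rows where low <= 27:
       low  wind
month           
Dec     27   137
May     22   139
Nov    -30    54
sort by low:
       low  wind
month           
Nov    -30    54
May     22   139
Dec     27   137

-30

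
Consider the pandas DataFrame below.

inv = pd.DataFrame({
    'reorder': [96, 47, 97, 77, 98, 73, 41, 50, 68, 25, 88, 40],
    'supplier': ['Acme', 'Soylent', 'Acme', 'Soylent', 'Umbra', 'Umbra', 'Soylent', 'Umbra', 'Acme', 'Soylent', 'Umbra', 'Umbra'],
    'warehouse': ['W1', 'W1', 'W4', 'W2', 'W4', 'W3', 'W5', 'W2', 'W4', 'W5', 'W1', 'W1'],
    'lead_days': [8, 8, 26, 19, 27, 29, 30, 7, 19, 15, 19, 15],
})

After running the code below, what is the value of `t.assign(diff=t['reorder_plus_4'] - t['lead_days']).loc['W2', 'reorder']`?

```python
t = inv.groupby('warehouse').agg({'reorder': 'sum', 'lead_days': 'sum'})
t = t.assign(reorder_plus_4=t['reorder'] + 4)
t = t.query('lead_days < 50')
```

group by warehouse: sum(reorder), sum(lead_days):
           reorder  lead_days
warehouse                    
W1             271         50
W2             127         26
W3              73         29
W4             263         72
W5              66         45
add column reorder_plus_4 = t['reorder'] + 4:
           reorder  lead_days  reorder_plus_4
warehouse                                    
W1             271         50             275
W2             127         26             131
W3              73         29              77
W4             263         72             267
W5              66         45              70
filter rows where lead_days < 50:
           reorder  lead_days  reorder_plus_4
warehouse                                    
W2             127         26             131
W3              73         29              77
W5              66         45              70
add column diff = t['reorder_plus_4'] - t['lead_days']:
           reorder  lead_days  reorder_plus_4  diff
warehouse                                          
W2             127         26             131   105
W3              73         29              77    48
W5              66         45              70    25

127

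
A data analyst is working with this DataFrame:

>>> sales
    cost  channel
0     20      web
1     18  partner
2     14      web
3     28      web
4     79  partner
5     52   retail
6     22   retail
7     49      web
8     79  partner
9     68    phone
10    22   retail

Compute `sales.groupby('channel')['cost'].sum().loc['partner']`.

group by channel, sum of cost:
channel
partner    176
phone       68
retail      96
web        111
Name: cost, dtype: int64

176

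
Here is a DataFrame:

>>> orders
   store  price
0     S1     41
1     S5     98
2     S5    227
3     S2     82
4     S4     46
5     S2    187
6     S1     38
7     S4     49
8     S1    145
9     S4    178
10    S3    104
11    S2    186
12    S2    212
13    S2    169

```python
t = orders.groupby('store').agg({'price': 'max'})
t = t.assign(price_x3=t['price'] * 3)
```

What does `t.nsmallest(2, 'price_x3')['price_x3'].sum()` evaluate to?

747

group by store, max of price:
       price
store       
S1       145
S2       212
S3       104
S4       178
S5       227
add column price_x3 = t['price'] * 3:
       price  price_x3
store                 
S1       145       435
S2       212       636
S3       104       312
S4       178       534
S5       227       681
take 2 rows with smallest price_x3:
       price  price_x3
store                 
S3       104       312
S1       145       435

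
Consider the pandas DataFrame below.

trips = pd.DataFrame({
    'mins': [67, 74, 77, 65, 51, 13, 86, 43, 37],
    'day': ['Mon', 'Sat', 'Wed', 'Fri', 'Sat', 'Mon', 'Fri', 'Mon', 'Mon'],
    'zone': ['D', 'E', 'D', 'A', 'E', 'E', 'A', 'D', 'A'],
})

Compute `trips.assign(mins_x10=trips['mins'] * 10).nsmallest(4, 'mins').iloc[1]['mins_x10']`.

370

add column mins_x10 = trips['mins'] * 10:
   mins  day zone  mins_x10
0    67  Mon    D       670
1    74  Sat    E       740
2    77  Wed    D       770
3    65  Fri    A       650
4    51  Sat    E       510
5    13  Mon    E       130
6    86  Fri    A       860
7    43  Mon    D       430
8    37  Mon    A       370
take 4 rows with smallest mins:
   mins  day zone  mins_x10
5    13  Mon    E       130
8    37  Mon    A       370
7    43  Mon    D       430
4    51  Sat    E       510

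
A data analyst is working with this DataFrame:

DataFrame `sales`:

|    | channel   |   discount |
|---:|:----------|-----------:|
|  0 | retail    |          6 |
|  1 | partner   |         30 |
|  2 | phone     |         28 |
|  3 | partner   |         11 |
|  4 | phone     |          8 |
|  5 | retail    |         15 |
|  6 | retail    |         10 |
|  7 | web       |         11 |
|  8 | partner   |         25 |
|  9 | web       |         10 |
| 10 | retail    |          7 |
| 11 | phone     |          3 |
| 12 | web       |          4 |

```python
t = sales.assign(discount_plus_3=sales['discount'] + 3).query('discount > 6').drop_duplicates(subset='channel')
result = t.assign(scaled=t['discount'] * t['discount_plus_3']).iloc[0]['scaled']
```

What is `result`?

add column discount_plus_3 = sales['discount'] + 3:
    channel  discount  discount_plus_3
0    retail         6                9
1   partner        30               33
2     phone        28               31
3   partner        11               14
4     phone         8               11
5    retail        15               18
6    retail        10               13
7       web        11               14
8   partner        25               28
9       web        10               13
10   retail         7               10
11    phone         3                6
12      web         4                7
filter rows where discount > 6:
    channel  discount  discount_plus_3
1   partner        30               33
2     phone        28               31
3   partner        11               14
4     phone         8               11
5    retail        15               18
6    retail        10               13
7       web        11               14
8   partner        25               28
9       web        10               13
10   retail         7               10
drop duplicate channel (keep=first):
   channel  discount  discount_plus_3
1  partner        30               33
2    phone        28               31
5   retail        15               18
7      web        11               14
add column scaled = t['discount'] * t['discount_plus_3']:
   channel  discount  discount_plus_3  scaled
1  partner        30               33     990
2    phone        28               31     868
5   retail        15               18     270
7      web        11               14     154
So iloc[0]['scaled'] = 990.

990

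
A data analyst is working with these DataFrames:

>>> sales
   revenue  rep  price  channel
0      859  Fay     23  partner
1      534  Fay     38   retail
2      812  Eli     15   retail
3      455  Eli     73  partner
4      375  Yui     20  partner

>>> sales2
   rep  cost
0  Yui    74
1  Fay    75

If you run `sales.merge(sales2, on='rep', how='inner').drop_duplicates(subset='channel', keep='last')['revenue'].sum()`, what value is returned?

909

merge on 'rep' (how='inner') → 3 rows:
   revenue  rep  price  channel  cost
0      859  Fay     23  partner    75
1      534  Fay     38   retail    75
2      375  Yui     20  partner    74
drop duplicate channel (keep=last):
   revenue  rep  price  channel  cost
1      534  Fay     38   retail    75
2      375  Yui     20  partner    74
Finally, sum of column 'revenue' = 909.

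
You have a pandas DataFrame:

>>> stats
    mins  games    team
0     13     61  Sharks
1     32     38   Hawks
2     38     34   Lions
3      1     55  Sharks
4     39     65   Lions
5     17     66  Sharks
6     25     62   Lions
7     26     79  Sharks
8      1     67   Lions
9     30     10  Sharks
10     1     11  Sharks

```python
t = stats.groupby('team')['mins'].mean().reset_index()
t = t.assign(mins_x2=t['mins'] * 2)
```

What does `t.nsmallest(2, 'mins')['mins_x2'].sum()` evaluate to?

group by team, mean of mins:
team
Hawks     32.000000
Lions     25.750000
Sharks    14.666667
Name: mins, dtype: float64
reset_index():
     team       mins
0   Hawks  32.000000
1   Lions  25.750000
2  Sharks  14.666667
add column mins_x2 = t['mins'] * 2:
     team       mins    mins_x2
0   Hawks  32.000000  64.000000
1   Lions  25.750000  51.500000
2  Sharks  14.666667  29.333333
take 2 rows with smallest mins:
     team       mins    mins_x2
2  Sharks  14.666667  29.333333
1   Lions  25.750000  51.500000
sum of column 'mins_x2' → 80.8333333333

80.8333333333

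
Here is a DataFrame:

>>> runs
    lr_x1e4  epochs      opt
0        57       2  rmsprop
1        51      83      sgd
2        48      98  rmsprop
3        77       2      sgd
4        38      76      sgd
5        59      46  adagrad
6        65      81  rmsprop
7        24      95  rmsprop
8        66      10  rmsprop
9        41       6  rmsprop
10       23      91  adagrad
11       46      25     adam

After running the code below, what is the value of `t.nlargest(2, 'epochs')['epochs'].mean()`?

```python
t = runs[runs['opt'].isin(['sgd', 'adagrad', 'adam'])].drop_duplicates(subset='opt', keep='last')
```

filter rows where opt in ['sgd', 'adagrad', 'adam']:
    lr_x1e4  epochs      opt
1        51      83      sgd
3        77       2      sgd
4        38      76      sgd
5        59      46  adagrad
10       23      91  adagrad
11       46      25     adam
drop duplicate opt (keep=last):
    lr_x1e4  epochs      opt
4        38      76      sgd
10       23      91  adagrad
11       46      25     adam
take 2 rows with largest epochs:
    lr_x1e4  epochs      opt
10       23      91  adagrad
4        38      76      sgd
Finally, mean of column 'epochs' = 83.5.

83.5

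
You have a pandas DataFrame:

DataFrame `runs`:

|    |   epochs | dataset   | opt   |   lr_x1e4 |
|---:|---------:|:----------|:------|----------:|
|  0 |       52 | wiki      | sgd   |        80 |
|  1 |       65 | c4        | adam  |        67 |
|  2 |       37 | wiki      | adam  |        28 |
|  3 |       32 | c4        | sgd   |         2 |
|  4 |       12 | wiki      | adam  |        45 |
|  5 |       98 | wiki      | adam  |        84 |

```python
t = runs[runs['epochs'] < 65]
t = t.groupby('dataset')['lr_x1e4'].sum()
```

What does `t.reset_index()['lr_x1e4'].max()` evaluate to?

153

filter rows where epochs < 65:
   epochs dataset   opt  lr_x1e4
0      52    wiki   sgd       80
2      37    wiki  adam       28
3      32      c4   sgd        2
4      12    wiki  adam       45
group by dataset, sum of lr_x1e4:
dataset
c4        2
wiki    153
Name: lr_x1e4, dtype: int64
reset_index():
  dataset  lr_x1e4
0      c4        2
1    wiki      153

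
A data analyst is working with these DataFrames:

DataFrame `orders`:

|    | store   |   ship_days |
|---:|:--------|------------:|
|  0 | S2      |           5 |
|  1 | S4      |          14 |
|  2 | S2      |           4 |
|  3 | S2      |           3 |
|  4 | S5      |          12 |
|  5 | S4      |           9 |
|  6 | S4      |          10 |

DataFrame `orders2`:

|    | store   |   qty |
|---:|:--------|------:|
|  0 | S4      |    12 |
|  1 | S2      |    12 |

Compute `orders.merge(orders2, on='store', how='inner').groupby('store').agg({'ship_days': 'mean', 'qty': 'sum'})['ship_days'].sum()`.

15.0

merge on 'store' (how='inner') → 6 rows:
  store  ship_days  qty
0    S2          5   12
1    S4         14   12
2    S2          4   12
3    S2          3   12
4    S4          9   12
5    S4         10   12
group by store: mean(ship_days), sum(qty):
       ship_days  qty
store                
S2           4.0   36
S4          11.0   36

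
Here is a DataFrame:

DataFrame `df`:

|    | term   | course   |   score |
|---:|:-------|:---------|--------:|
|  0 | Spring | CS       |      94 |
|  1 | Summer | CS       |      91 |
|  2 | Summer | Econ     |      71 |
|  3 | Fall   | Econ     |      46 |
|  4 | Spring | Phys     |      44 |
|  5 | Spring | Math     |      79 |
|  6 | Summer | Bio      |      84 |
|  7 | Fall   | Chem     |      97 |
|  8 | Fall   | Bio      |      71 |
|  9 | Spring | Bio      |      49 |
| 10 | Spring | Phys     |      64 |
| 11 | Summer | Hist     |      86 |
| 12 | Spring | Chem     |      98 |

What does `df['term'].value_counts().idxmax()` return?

Spring

value_counts of term:
term
Spring    6
Summer    4
Fall      3
Name: count, dtype: int64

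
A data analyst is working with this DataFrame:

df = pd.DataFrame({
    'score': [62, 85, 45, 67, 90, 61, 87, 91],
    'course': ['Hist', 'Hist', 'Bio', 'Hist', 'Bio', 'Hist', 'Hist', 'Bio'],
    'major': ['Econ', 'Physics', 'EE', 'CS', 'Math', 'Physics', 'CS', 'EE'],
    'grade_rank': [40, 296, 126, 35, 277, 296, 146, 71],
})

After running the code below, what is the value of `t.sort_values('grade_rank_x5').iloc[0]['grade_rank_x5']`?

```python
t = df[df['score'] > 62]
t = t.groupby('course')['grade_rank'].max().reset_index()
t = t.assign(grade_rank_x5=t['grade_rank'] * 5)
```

1385

filter rows where score > 62:
   score course    major  grade_rank
1     85   Hist  Physics         296
3     67   Hist       CS          35
4     90    Bio     Math         277
6     87   Hist       CS         146
7     91    Bio       EE          71
group by course, max of grade_rank:
course
Bio     277
Hist    296
Name: grade_rank, dtype: int64
reset_index():
  course  grade_rank
0    Bio         277
1   Hist         296
add column grade_rank_x5 = t['grade_rank'] * 5:
  course  grade_rank  grade_rank_x5
0    Bio         277           1385
1   Hist         296           1480
sort by grade_rank_x5:
  course  grade_rank  grade_rank_x5
0    Bio         277           1385
1   Hist         296           1480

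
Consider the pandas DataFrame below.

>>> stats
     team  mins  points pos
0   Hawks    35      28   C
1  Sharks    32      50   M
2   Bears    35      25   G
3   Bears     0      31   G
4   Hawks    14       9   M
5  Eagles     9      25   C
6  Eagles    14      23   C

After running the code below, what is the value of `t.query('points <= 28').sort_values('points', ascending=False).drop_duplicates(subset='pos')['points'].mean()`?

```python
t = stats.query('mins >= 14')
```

filter rows where mins >= 14:
     team  mins  points pos
0   Hawks    35      28   C
1  Sharks    32      50   M
2   Bears    35      25   G
4   Hawks    14       9   M
6  Eagles    14      23   C
filter rows where points <= 28:
     team  mins  points pos
0   Hawks    35      28   C
2   Bears    35      25   G
4   Hawks    14       9   M
6  Eagles    14      23   C
sort by points descending:
     team  mins  points pos
0   Hawks    35      28   C
2   Bears    35      25   G
6  Eagles    14      23   C
4   Hawks    14       9   M
drop duplicate pos (keep=first):
    team  mins  points pos
0  Hawks    35      28   C
2  Bears    35      25   G
4  Hawks    14       9   M
Hence 20.6666666667.

20.6666666667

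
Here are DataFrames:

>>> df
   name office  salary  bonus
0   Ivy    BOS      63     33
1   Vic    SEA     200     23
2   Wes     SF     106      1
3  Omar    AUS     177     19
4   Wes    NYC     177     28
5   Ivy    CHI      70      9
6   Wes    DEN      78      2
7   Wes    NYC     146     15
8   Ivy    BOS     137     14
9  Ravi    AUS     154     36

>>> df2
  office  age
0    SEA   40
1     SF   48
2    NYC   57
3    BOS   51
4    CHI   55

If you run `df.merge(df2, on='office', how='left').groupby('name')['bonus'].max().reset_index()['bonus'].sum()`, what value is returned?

merge on 'office' (how='left') → 10 rows:
   name office  salary  bonus   age
0   Ivy    BOS      63     33  51.0
1   Vic    SEA     200     23  40.0
2   Wes     SF     106      1  48.0
3  Omar    AUS     177     19   NaN
4   Wes    NYC     177     28  57.0
5   Ivy    CHI      70      9  55.0
6   Wes    DEN      78      2   NaN
7   Wes    NYC     146     15  57.0
8   Ivy    BOS     137     14  51.0
9  Ravi    AUS     154     36   NaN
group by name, max of bonus:
name
Ivy     33
Omar    19
Ravi    36
Vic     23
Wes     28
Name: bonus, dtype: int64
reset_index():
   name  bonus
0   Ivy     33
1  Omar     19
2  Ravi     36
3   Vic     23
4   Wes     28
The sum of column 'bonus' is 139.

139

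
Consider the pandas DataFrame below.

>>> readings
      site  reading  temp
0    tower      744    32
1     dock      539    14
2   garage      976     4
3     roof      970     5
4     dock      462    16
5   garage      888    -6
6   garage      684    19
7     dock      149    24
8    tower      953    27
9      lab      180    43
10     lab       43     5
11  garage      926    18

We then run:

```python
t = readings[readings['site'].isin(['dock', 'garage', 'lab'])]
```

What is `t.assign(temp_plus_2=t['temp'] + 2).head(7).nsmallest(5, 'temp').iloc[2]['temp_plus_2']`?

16

filter rows where site in ['dock', 'garage', 'lab']:
      site  reading  temp
1     dock      539    14
2   garage      976     4
4     dock      462    16
5   garage      888    -6
6   garage      684    19
7     dock      149    24
9      lab      180    43
10     lab       43     5
11  garage      926    18
add column temp_plus_2 = t['temp'] + 2:
      site  reading  temp  temp_plus_2
1     dock      539    14           16
2   garage      976     4            6
4     dock      462    16           18
5   garage      888    -6           -4
6   garage      684    19           21
7     dock      149    24           26
9      lab      180    43           45
10     lab       43     5            7
11  garage      926    18           20
take first 7 rows:
     site  reading  temp  temp_plus_2
1    dock      539    14           16
2  garage      976     4            6
4    dock      462    16           18
5  garage      888    -6           -4
6  garage      684    19           21
7    dock      149    24           26
9     lab      180    43           45
take 5 rows with smallest temp:
     site  reading  temp  temp_plus_2
5  garage      888    -6           -4
2  garage      976     4            6
1    dock      539    14           16
4    dock      462    16           18
6  garage      684    19           21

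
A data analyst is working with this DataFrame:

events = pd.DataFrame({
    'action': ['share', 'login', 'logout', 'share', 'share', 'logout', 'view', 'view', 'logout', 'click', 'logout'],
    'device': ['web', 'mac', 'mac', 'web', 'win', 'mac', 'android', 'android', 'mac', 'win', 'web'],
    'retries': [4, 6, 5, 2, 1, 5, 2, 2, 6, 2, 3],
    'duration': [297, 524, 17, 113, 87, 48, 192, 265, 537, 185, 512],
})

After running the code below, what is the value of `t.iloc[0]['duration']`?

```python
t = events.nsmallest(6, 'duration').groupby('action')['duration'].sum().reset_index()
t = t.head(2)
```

take 6 rows with smallest duration:
   action   device  retries  duration
2  logout      mac        5        17
5  logout      mac        5        48
4   share      win        1        87
3   share      web        2       113
9   click      win        2       185
6    view  android        2       192
group by action, sum of duration:
action
click     185
logout     65
share     200
view      192
Name: duration, dtype: int64
reset_index():
   action  duration
0   click       185
1  logout        65
2   share       200
3    view       192
take first 2 rows:
   action  duration
0   click       185
1  logout        65

185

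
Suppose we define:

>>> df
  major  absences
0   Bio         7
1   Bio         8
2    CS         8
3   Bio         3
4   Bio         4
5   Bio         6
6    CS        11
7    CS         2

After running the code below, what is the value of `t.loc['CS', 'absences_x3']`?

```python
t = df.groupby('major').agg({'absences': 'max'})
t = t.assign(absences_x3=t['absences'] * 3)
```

group by major, max of absences:
       absences
major          
Bio           8
CS           11
add column absences_x3 = t['absences'] * 3:
       absences  absences_x3
major                       
Bio           8           24
CS           11           33

33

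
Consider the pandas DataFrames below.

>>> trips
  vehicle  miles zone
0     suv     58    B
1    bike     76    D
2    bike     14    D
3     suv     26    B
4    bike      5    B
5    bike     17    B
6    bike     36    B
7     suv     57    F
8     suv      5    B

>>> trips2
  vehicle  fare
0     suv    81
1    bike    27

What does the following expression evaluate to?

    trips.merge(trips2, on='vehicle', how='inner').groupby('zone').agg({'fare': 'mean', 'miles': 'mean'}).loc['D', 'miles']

45.0

merge on 'vehicle' (how='inner') → 9 rows:
  vehicle  miles zone  fare
0     suv     58    B    81
1    bike     76    D    27
2    bike     14    D    27
3     suv     26    B    81
4    bike      5    B    27
5    bike     17    B    27
6    bike     36    B    27
7     suv     57    F    81
8     suv      5    B    81
group by zone: mean(fare), mean(miles):
      fare  miles
zone             
B     54.0   24.5
D     27.0   45.0
F     81.0   57.0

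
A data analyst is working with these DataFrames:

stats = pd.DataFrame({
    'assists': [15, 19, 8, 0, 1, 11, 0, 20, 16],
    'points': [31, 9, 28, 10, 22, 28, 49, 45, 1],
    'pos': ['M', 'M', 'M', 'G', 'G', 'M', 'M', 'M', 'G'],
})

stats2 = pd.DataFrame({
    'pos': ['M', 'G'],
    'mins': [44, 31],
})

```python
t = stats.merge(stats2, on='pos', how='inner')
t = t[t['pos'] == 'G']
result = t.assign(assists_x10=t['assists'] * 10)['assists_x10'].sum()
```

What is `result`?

170

merge on 'pos' (how='inner') → 9 rows:
   assists  points pos  mins
0       15      31   M    44
1       19       9   M    44
2        8      28   M    44
3        0      10   G    31
4        1      22   G    31
5       11      28   M    44
6        0      49   M    44
7       20      45   M    44
8       16       1   G    31
filter rows where pos == 'G':
   assists  points pos  mins
3        0      10   G    31
4        1      22   G    31
8       16       1   G    31
add column assists_x10 = t['assists'] * 10:
   assists  points pos  mins  assists_x10
3        0      10   G    31            0
4        1      22   G    31           10
8       16       1   G    31          160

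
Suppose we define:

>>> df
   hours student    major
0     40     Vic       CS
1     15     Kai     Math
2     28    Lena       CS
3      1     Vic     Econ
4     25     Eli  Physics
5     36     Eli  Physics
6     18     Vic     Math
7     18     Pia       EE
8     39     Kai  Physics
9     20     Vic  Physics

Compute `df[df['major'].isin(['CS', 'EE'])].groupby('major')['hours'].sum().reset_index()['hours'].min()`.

filter rows where major in ['CS', 'EE']:
   hours student major
0     40     Vic    CS
2     28    Lena    CS
7     18     Pia    EE
group by major, sum of hours:
major
CS    68
EE    18
Name: hours, dtype: int64
reset_index():
  major  hours
0    CS     68
1    EE     18
The min of column 'hours' is 18.

18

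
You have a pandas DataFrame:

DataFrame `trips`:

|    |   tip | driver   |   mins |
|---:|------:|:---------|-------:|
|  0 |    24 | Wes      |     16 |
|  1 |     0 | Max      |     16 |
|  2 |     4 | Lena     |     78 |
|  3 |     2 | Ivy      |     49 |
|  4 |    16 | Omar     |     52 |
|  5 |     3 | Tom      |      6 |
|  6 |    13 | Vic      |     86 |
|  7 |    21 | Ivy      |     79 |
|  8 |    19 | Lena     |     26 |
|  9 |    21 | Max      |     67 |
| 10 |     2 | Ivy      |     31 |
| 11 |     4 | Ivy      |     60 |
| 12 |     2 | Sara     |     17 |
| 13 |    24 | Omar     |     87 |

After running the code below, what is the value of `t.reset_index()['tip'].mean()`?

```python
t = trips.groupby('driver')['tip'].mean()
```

11.40625

group by driver, mean of tip:
driver
Ivy      7.25
Lena    11.50
Max     10.50
Omar    20.00
Sara     2.00
Tom      3.00
Vic     13.00
Wes     24.00
Name: tip, dtype: float64
reset_index():
  driver    tip
0    Ivy   7.25
1   Lena  11.50
2    Max  10.50
3   Omar  20.00
4   Sara   2.00
5    Tom   3.00
6    Vic  13.00
7    Wes  24.00
So mean() = 11.40625.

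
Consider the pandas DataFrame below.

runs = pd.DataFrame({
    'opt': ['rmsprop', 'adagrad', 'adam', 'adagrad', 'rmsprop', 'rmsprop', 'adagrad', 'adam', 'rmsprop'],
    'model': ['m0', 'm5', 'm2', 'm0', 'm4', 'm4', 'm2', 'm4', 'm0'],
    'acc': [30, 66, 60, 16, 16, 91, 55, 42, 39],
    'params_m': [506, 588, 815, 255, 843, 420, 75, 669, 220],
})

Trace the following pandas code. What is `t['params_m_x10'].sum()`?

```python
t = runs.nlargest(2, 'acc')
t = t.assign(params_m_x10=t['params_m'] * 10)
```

10080

take 2 rows with largest acc:
       opt model  acc  params_m
5  rmsprop    m4   91       420
1  adagrad    m5   66       588
add column params_m_x10 = t['params_m'] * 10:
       opt model  acc  params_m  params_m_x10
5  rmsprop    m4   91       420          4200
1  adagrad    m5   66       588          5880
The sum of column 'params_m_x10' is 10080.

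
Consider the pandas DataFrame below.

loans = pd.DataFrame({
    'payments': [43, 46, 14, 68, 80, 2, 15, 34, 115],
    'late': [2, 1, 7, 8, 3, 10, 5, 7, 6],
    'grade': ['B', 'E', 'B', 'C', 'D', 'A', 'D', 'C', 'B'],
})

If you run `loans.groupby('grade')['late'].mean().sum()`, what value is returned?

group by grade, mean of late:
grade
A    10.0
B     5.0
C     7.5
D     4.0
E     1.0
Name: late, dtype: float64
The sum of the resulting series is 27.5.

27.5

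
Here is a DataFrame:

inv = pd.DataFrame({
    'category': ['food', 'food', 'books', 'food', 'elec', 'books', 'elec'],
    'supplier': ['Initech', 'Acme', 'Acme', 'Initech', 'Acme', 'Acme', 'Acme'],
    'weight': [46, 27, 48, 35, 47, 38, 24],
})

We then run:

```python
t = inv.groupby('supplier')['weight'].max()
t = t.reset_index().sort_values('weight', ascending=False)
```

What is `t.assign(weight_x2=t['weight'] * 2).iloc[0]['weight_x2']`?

group by supplier, max of weight:
supplier
Acme       48
Initech    46
Name: weight, dtype: int64
reset_index():
  supplier  weight
0     Acme      48
1  Initech      46
sort by weight descending:
  supplier  weight
0     Acme      48
1  Initech      46
add column weight_x2 = t['weight'] * 2:
  supplier  weight  weight_x2
0     Acme      48         96
1  Initech      46         92
Then the value at position 0, column 'weight_x2': 96

96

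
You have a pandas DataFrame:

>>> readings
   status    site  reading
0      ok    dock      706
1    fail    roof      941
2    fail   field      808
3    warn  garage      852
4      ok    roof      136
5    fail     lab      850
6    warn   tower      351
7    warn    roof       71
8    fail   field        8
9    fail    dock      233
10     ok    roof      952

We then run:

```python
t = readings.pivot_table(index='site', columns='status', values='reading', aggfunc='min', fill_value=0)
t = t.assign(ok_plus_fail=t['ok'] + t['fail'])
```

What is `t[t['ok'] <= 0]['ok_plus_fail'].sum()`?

858

pivot: rows=site, cols=status, min(reading):
status  fail   ok  warn
site                   
dock     233  706     0
field      8    0     0
garage     0    0   852
lab      850    0     0
roof     941  136    71
tower      0    0   351
add column ok_plus_fail = t['ok'] + t['fail']:
status  fail   ok  warn  ok_plus_fail
site                                 
dock     233  706     0           939
field      8    0     0             8
garage     0    0   852             0
lab      850    0     0           850
roof     941  136    71          1077
tower      0    0   351             0
filter rows where ok <= 0:
status  fail  ok  warn  ok_plus_fail
site                                
field      8   0     0             8
garage     0   0   852             0
lab      850   0     0           850
tower      0   0   351             0
sum of column 'ok_plus_fail' → 858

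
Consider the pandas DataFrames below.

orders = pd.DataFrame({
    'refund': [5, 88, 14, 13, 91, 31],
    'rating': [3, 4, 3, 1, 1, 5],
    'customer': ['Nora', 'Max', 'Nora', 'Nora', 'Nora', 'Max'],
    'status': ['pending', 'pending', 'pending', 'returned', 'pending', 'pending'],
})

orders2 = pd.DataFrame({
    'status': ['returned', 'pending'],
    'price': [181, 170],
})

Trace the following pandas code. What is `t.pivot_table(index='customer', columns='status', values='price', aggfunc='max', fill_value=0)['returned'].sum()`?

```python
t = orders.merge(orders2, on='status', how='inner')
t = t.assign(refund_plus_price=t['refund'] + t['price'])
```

181

merge on 'status' (how='inner') → 6 rows:
   refund  rating customer    status  price
0       5       3     Nora   pending    170
1      88       4      Max   pending    170
2      14       3     Nora   pending    170
3      13       1     Nora  returned    181
4      91       1     Nora   pending    170
5      31       5      Max   pending    170
add column refund_plus_price = t['refund'] + t['price']:
   refund  rating customer    status  price  refund_plus_price
0       5       3     Nora   pending    170                175
1      88       4      Max   pending    170                258
2      14       3     Nora   pending    170                184
3      13       1     Nora  returned    181                194
4      91       1     Nora   pending    170                261
5      31       5      Max   pending    170                201
pivot: rows=customer, cols=status, max(price):
status    pending  returned
customer                   
Max           170         0
Nora          170       181
Taking the sum of column 'returned' gives 181.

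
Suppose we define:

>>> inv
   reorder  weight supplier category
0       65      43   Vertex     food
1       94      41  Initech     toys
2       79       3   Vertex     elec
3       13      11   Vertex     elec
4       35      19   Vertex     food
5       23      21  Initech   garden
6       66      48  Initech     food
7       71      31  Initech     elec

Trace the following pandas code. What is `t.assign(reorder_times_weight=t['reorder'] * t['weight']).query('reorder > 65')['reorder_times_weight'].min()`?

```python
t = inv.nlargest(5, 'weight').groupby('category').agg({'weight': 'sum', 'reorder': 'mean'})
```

take 5 rows with largest weight:
   reorder  weight supplier category
6       66      48  Initech     food
0       65      43   Vertex     food
1       94      41  Initech     toys
7       71      31  Initech     elec
5       23      21  Initech   garden
group by category: sum(weight), mean(reorder):
          weight  reorder
category                 
elec          31     71.0
food          91     65.5
garden        21     23.0
toys          41     94.0
add column reorder_times_weight = t['reorder'] * t['weight']:
          weight  reorder  reorder_times_weight
category                                       
elec          31     71.0                2201.0
food          91     65.5                5960.5
garden        21     23.0                 483.0
toys          41     94.0                3854.0
filter rows where reorder > 65:
          weight  reorder  reorder_times_weight
category                                       
elec          31     71.0                2201.0
food          91     65.5                5960.5
toys          41     94.0                3854.0

2201.0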